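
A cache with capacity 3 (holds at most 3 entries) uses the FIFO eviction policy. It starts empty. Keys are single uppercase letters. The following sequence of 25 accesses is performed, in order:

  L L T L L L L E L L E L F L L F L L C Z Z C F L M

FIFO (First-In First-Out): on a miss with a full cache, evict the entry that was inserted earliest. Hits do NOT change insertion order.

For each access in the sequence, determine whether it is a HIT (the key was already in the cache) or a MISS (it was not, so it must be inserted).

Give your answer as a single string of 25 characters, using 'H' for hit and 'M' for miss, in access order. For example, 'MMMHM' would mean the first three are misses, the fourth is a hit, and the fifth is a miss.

Answer: MHMHHHHMHHHHMMHHHHMMHHMMM

Derivation:
FIFO simulation (capacity=3):
  1. access L: MISS. Cache (old->new): [L]
  2. access L: HIT. Cache (old->new): [L]
  3. access T: MISS. Cache (old->new): [L T]
  4. access L: HIT. Cache (old->new): [L T]
  5. access L: HIT. Cache (old->new): [L T]
  6. access L: HIT. Cache (old->new): [L T]
  7. access L: HIT. Cache (old->new): [L T]
  8. access E: MISS. Cache (old->new): [L T E]
  9. access L: HIT. Cache (old->new): [L T E]
  10. access L: HIT. Cache (old->new): [L T E]
  11. access E: HIT. Cache (old->new): [L T E]
  12. access L: HIT. Cache (old->new): [L T E]
  13. access F: MISS, evict L. Cache (old->new): [T E F]
  14. access L: MISS, evict T. Cache (old->new): [E F L]
  15. access L: HIT. Cache (old->new): [E F L]
  16. access F: HIT. Cache (old->new): [E F L]
  17. access L: HIT. Cache (old->new): [E F L]
  18. access L: HIT. Cache (old->new): [E F L]
  19. access C: MISS, evict E. Cache (old->new): [F L C]
  20. access Z: MISS, evict F. Cache (old->new): [L C Z]
  21. access Z: HIT. Cache (old->new): [L C Z]
  22. access C: HIT. Cache (old->new): [L C Z]
  23. access F: MISS, evict L. Cache (old->new): [C Z F]
  24. access L: MISS, evict C. Cache (old->new): [Z F L]
  25. access M: MISS, evict Z. Cache (old->new): [F L M]
Total: 15 hits, 10 misses, 7 evictions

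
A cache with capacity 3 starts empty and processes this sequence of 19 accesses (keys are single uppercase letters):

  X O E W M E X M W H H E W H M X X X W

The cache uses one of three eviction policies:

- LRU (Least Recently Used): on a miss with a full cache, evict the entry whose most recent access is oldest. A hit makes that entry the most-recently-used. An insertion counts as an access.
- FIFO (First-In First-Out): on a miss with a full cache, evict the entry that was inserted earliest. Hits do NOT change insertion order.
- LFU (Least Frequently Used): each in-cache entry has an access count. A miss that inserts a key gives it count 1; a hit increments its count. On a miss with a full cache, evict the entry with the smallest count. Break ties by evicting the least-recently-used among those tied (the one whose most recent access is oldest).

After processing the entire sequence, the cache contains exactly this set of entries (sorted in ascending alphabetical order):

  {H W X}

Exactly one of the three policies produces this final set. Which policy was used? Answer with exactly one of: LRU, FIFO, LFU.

Answer: LFU

Derivation:
Simulating under each policy and comparing final sets:
  LRU: final set = {M W X} -> differs
  FIFO: final set = {M W X} -> differs
  LFU: final set = {H W X} -> MATCHES target
Only LFU produces the target set.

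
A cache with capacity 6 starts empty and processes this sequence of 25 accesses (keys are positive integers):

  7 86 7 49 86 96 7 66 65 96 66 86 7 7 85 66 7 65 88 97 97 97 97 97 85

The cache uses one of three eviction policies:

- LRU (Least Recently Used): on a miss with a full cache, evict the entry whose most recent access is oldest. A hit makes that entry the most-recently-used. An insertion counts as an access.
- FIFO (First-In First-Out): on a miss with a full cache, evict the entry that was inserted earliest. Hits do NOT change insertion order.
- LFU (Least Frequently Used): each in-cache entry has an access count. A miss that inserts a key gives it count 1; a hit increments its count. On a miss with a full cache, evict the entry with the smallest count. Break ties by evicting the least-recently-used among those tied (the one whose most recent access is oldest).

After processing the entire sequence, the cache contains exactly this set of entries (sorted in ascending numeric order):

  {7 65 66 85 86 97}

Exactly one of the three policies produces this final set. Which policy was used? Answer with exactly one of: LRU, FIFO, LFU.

Answer: LFU

Derivation:
Simulating under each policy and comparing final sets:
  LRU: final set = {7 65 66 85 88 97} -> differs
  FIFO: final set = {7 65 66 85 88 97} -> differs
  LFU: final set = {7 65 66 85 86 97} -> MATCHES target
Only LFU produces the target set.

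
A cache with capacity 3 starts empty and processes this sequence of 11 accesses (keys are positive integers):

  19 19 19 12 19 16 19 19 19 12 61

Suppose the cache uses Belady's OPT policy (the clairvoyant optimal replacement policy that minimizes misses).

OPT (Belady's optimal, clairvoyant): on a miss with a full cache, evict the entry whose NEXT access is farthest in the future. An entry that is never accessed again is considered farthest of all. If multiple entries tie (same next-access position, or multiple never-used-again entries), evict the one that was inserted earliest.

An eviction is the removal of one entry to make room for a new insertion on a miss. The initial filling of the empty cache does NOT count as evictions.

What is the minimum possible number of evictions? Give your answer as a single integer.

Answer: 1

Derivation:
OPT (Belady) simulation (capacity=3):
  1. access 19: MISS. Cache: [19]
  2. access 19: HIT. Next use of 19: step 3. Cache: [19]
  3. access 19: HIT. Next use of 19: step 5. Cache: [19]
  4. access 12: MISS. Cache: [19 12]
  5. access 19: HIT. Next use of 19: step 7. Cache: [19 12]
  6. access 16: MISS. Cache: [19 12 16]
  7. access 19: HIT. Next use of 19: step 8. Cache: [19 12 16]
  8. access 19: HIT. Next use of 19: step 9. Cache: [19 12 16]
  9. access 19: HIT. Next use of 19: never. Cache: [19 12 16]
  10. access 12: HIT. Next use of 12: never. Cache: [19 12 16]
  11. access 61: MISS, evict 19 (next use: never). Cache: [12 16 61]
Total: 7 hits, 4 misses, 1 evictions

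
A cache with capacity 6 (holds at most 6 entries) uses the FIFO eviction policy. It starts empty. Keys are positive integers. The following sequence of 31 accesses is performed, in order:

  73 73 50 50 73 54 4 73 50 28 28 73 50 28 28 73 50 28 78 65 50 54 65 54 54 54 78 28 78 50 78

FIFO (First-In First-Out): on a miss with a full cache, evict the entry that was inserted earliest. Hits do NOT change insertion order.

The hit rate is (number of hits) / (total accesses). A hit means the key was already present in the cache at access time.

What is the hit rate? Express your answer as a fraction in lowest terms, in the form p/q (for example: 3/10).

FIFO simulation (capacity=6):
  1. access 73: MISS. Cache (old->new): [73]
  2. access 73: HIT. Cache (old->new): [73]
  3. access 50: MISS. Cache (old->new): [73 50]
  4. access 50: HIT. Cache (old->new): [73 50]
  5. access 73: HIT. Cache (old->new): [73 50]
  6. access 54: MISS. Cache (old->new): [73 50 54]
  7. access 4: MISS. Cache (old->new): [73 50 54 4]
  8. access 73: HIT. Cache (old->new): [73 50 54 4]
  9. access 50: HIT. Cache (old->new): [73 50 54 4]
  10. access 28: MISS. Cache (old->new): [73 50 54 4 28]
  11. access 28: HIT. Cache (old->new): [73 50 54 4 28]
  12. access 73: HIT. Cache (old->new): [73 50 54 4 28]
  13. access 50: HIT. Cache (old->new): [73 50 54 4 28]
  14. access 28: HIT. Cache (old->new): [73 50 54 4 28]
  15. access 28: HIT. Cache (old->new): [73 50 54 4 28]
  16. access 73: HIT. Cache (old->new): [73 50 54 4 28]
  17. access 50: HIT. Cache (old->new): [73 50 54 4 28]
  18. access 28: HIT. Cache (old->new): [73 50 54 4 28]
  19. access 78: MISS. Cache (old->new): [73 50 54 4 28 78]
  20. access 65: MISS, evict 73. Cache (old->new): [50 54 4 28 78 65]
  21. access 50: HIT. Cache (old->new): [50 54 4 28 78 65]
  22. access 54: HIT. Cache (old->new): [50 54 4 28 78 65]
  23. access 65: HIT. Cache (old->new): [50 54 4 28 78 65]
  24. access 54: HIT. Cache (old->new): [50 54 4 28 78 65]
  25. access 54: HIT. Cache (old->new): [50 54 4 28 78 65]
  26. access 54: HIT. Cache (old->new): [50 54 4 28 78 65]
  27. access 78: HIT. Cache (old->new): [50 54 4 28 78 65]
  28. access 28: HIT. Cache (old->new): [50 54 4 28 78 65]
  29. access 78: HIT. Cache (old->new): [50 54 4 28 78 65]
  30. access 50: HIT. Cache (old->new): [50 54 4 28 78 65]
  31. access 78: HIT. Cache (old->new): [50 54 4 28 78 65]
Total: 24 hits, 7 misses, 1 evictions

Hit rate = 24/31

Answer: 24/31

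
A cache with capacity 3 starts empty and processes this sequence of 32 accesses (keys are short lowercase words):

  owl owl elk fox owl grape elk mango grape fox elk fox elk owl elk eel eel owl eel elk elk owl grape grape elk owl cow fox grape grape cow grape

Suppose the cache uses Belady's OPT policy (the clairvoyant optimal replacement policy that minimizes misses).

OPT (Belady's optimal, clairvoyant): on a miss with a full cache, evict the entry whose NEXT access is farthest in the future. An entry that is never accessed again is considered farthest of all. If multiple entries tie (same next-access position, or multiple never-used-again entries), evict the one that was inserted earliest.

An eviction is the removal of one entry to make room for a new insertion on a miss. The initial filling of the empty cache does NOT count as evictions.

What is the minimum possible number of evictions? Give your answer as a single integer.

OPT (Belady) simulation (capacity=3):
  1. access owl: MISS. Cache: [owl]
  2. access owl: HIT. Next use of owl: step 5. Cache: [owl]
  3. access elk: MISS. Cache: [owl elk]
  4. access fox: MISS. Cache: [owl elk fox]
  5. access owl: HIT. Next use of owl: step 14. Cache: [owl elk fox]
  6. access grape: MISS, evict owl (next use: step 14). Cache: [elk fox grape]
  7. access elk: HIT. Next use of elk: step 11. Cache: [elk fox grape]
  8. access mango: MISS, evict elk (next use: step 11). Cache: [fox grape mango]
  9. access grape: HIT. Next use of grape: step 23. Cache: [fox grape mango]
  10. access fox: HIT. Next use of fox: step 12. Cache: [fox grape mango]
  11. access elk: MISS, evict mango (next use: never). Cache: [fox grape elk]
  12. access fox: HIT. Next use of fox: step 28. Cache: [fox grape elk]
  13. access elk: HIT. Next use of elk: step 15. Cache: [fox grape elk]
  14. access owl: MISS, evict fox (next use: step 28). Cache: [grape elk owl]
  15. access elk: HIT. Next use of elk: step 20. Cache: [grape elk owl]
  16. access eel: MISS, evict grape (next use: step 23). Cache: [elk owl eel]
  17. access eel: HIT. Next use of eel: step 19. Cache: [elk owl eel]
  18. access owl: HIT. Next use of owl: step 22. Cache: [elk owl eel]
  19. access eel: HIT. Next use of eel: never. Cache: [elk owl eel]
  20. access elk: HIT. Next use of elk: step 21. Cache: [elk owl eel]
  21. access elk: HIT. Next use of elk: step 25. Cache: [elk owl eel]
  22. access owl: HIT. Next use of owl: step 26. Cache: [elk owl eel]
  23. access grape: MISS, evict eel (next use: never). Cache: [elk owl grape]
  24. access grape: HIT. Next use of grape: step 29. Cache: [elk owl grape]
  25. access elk: HIT. Next use of elk: never. Cache: [elk owl grape]
  26. access owl: HIT. Next use of owl: never. Cache: [elk owl grape]
  27. access cow: MISS, evict elk (next use: never). Cache: [owl grape cow]
  28. access fox: MISS, evict owl (next use: never). Cache: [grape cow fox]
  29. access grape: HIT. Next use of grape: step 30. Cache: [grape cow fox]
  30. access grape: HIT. Next use of grape: step 32. Cache: [grape cow fox]
  31. access cow: HIT. Next use of cow: never. Cache: [grape cow fox]
  32. access grape: HIT. Next use of grape: never. Cache: [grape cow fox]
Total: 21 hits, 11 misses, 8 evictions

Answer: 8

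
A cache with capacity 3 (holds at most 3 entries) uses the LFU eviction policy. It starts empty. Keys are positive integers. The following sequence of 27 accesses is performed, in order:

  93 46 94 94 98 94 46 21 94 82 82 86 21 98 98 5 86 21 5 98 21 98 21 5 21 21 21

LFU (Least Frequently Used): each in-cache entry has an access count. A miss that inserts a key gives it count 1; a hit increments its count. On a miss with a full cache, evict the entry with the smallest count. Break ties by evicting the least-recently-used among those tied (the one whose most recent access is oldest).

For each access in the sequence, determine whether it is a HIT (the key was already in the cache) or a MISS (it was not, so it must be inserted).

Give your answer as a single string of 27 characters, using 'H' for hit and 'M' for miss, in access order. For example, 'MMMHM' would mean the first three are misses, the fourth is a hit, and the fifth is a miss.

Answer: MMMHMHHMHMHMMMHMMMMHMHHMMHH

Derivation:
LFU simulation (capacity=3):
  1. access 93: MISS. Cache: [93(c=1)]
  2. access 46: MISS. Cache: [93(c=1) 46(c=1)]
  3. access 94: MISS. Cache: [93(c=1) 46(c=1) 94(c=1)]
  4. access 94: HIT, count now 2. Cache: [93(c=1) 46(c=1) 94(c=2)]
  5. access 98: MISS, evict 93(c=1). Cache: [46(c=1) 98(c=1) 94(c=2)]
  6. access 94: HIT, count now 3. Cache: [46(c=1) 98(c=1) 94(c=3)]
  7. access 46: HIT, count now 2. Cache: [98(c=1) 46(c=2) 94(c=3)]
  8. access 21: MISS, evict 98(c=1). Cache: [21(c=1) 46(c=2) 94(c=3)]
  9. access 94: HIT, count now 4. Cache: [21(c=1) 46(c=2) 94(c=4)]
  10. access 82: MISS, evict 21(c=1). Cache: [82(c=1) 46(c=2) 94(c=4)]
  11. access 82: HIT, count now 2. Cache: [46(c=2) 82(c=2) 94(c=4)]
  12. access 86: MISS, evict 46(c=2). Cache: [86(c=1) 82(c=2) 94(c=4)]
  13. access 21: MISS, evict 86(c=1). Cache: [21(c=1) 82(c=2) 94(c=4)]
  14. access 98: MISS, evict 21(c=1). Cache: [98(c=1) 82(c=2) 94(c=4)]
  15. access 98: HIT, count now 2. Cache: [82(c=2) 98(c=2) 94(c=4)]
  16. access 5: MISS, evict 82(c=2). Cache: [5(c=1) 98(c=2) 94(c=4)]
  17. access 86: MISS, evict 5(c=1). Cache: [86(c=1) 98(c=2) 94(c=4)]
  18. access 21: MISS, evict 86(c=1). Cache: [21(c=1) 98(c=2) 94(c=4)]
  19. access 5: MISS, evict 21(c=1). Cache: [5(c=1) 98(c=2) 94(c=4)]
  20. access 98: HIT, count now 3. Cache: [5(c=1) 98(c=3) 94(c=4)]
  21. access 21: MISS, evict 5(c=1). Cache: [21(c=1) 98(c=3) 94(c=4)]
  22. access 98: HIT, count now 4. Cache: [21(c=1) 94(c=4) 98(c=4)]
  23. access 21: HIT, count now 2. Cache: [21(c=2) 94(c=4) 98(c=4)]
  24. access 5: MISS, evict 21(c=2). Cache: [5(c=1) 94(c=4) 98(c=4)]
  25. access 21: MISS, evict 5(c=1). Cache: [21(c=1) 94(c=4) 98(c=4)]
  26. access 21: HIT, count now 2. Cache: [21(c=2) 94(c=4) 98(c=4)]
  27. access 21: HIT, count now 3. Cache: [21(c=3) 94(c=4) 98(c=4)]
Total: 11 hits, 16 misses, 13 evictions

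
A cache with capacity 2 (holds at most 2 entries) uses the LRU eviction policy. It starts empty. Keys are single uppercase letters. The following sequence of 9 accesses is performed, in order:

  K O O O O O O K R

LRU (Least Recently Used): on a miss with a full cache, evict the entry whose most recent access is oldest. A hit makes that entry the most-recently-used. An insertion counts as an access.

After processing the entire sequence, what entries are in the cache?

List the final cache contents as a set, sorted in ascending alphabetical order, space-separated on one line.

LRU simulation (capacity=2):
  1. access K: MISS. Cache (LRU->MRU): [K]
  2. access O: MISS. Cache (LRU->MRU): [K O]
  3. access O: HIT. Cache (LRU->MRU): [K O]
  4. access O: HIT. Cache (LRU->MRU): [K O]
  5. access O: HIT. Cache (LRU->MRU): [K O]
  6. access O: HIT. Cache (LRU->MRU): [K O]
  7. access O: HIT. Cache (LRU->MRU): [K O]
  8. access K: HIT. Cache (LRU->MRU): [O K]
  9. access R: MISS, evict O. Cache (LRU->MRU): [K R]
Total: 6 hits, 3 misses, 1 evictions

Answer: K R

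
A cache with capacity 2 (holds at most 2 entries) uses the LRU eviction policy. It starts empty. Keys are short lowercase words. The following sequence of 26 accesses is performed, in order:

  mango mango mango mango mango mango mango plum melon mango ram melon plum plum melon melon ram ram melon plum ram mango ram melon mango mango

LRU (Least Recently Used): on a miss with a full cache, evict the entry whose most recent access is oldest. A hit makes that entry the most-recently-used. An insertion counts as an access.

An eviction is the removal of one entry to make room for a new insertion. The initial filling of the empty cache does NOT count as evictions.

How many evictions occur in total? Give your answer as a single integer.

LRU simulation (capacity=2):
  1. access mango: MISS. Cache (LRU->MRU): [mango]
  2. access mango: HIT. Cache (LRU->MRU): [mango]
  3. access mango: HIT. Cache (LRU->MRU): [mango]
  4. access mango: HIT. Cache (LRU->MRU): [mango]
  5. access mango: HIT. Cache (LRU->MRU): [mango]
  6. access mango: HIT. Cache (LRU->MRU): [mango]
  7. access mango: HIT. Cache (LRU->MRU): [mango]
  8. access plum: MISS. Cache (LRU->MRU): [mango plum]
  9. access melon: MISS, evict mango. Cache (LRU->MRU): [plum melon]
  10. access mango: MISS, evict plum. Cache (LRU->MRU): [melon mango]
  11. access ram: MISS, evict melon. Cache (LRU->MRU): [mango ram]
  12. access melon: MISS, evict mango. Cache (LRU->MRU): [ram melon]
  13. access plum: MISS, evict ram. Cache (LRU->MRU): [melon plum]
  14. access plum: HIT. Cache (LRU->MRU): [melon plum]
  15. access melon: HIT. Cache (LRU->MRU): [plum melon]
  16. access melon: HIT. Cache (LRU->MRU): [plum melon]
  17. access ram: MISS, evict plum. Cache (LRU->MRU): [melon ram]
  18. access ram: HIT. Cache (LRU->MRU): [melon ram]
  19. access melon: HIT. Cache (LRU->MRU): [ram melon]
  20. access plum: MISS, evict ram. Cache (LRU->MRU): [melon plum]
  21. access ram: MISS, evict melon. Cache (LRU->MRU): [plum ram]
  22. access mango: MISS, evict plum. Cache (LRU->MRU): [ram mango]
  23. access ram: HIT. Cache (LRU->MRU): [mango ram]
  24. access melon: MISS, evict mango. Cache (LRU->MRU): [ram melon]
  25. access mango: MISS, evict ram. Cache (LRU->MRU): [melon mango]
  26. access mango: HIT. Cache (LRU->MRU): [melon mango]
Total: 13 hits, 13 misses, 11 evictions

Answer: 11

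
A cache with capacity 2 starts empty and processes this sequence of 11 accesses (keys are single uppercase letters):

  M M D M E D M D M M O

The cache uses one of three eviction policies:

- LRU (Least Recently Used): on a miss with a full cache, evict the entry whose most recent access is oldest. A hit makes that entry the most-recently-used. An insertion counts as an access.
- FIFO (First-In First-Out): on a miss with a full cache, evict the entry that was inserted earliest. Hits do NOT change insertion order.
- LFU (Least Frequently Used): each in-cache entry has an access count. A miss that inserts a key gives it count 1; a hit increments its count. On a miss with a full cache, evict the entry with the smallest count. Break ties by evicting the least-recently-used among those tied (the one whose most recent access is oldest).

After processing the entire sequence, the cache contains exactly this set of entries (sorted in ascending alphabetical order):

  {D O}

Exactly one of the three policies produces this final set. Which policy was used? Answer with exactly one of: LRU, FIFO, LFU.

Simulating under each policy and comparing final sets:
  LRU: final set = {M O} -> differs
  FIFO: final set = {D O} -> MATCHES target
  LFU: final set = {M O} -> differs
Only FIFO produces the target set.

Answer: FIFO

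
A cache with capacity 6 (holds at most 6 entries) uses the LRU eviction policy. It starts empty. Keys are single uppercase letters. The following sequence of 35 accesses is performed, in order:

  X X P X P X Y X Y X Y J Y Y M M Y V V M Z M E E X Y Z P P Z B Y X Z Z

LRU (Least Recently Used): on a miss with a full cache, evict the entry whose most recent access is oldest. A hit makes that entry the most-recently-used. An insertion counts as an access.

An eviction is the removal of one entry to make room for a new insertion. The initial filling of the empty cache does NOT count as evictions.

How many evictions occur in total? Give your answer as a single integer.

Answer: 5

Derivation:
LRU simulation (capacity=6):
  1. access X: MISS. Cache (LRU->MRU): [X]
  2. access X: HIT. Cache (LRU->MRU): [X]
  3. access P: MISS. Cache (LRU->MRU): [X P]
  4. access X: HIT. Cache (LRU->MRU): [P X]
  5. access P: HIT. Cache (LRU->MRU): [X P]
  6. access X: HIT. Cache (LRU->MRU): [P X]
  7. access Y: MISS. Cache (LRU->MRU): [P X Y]
  8. access X: HIT. Cache (LRU->MRU): [P Y X]
  9. access Y: HIT. Cache (LRU->MRU): [P X Y]
  10. access X: HIT. Cache (LRU->MRU): [P Y X]
  11. access Y: HIT. Cache (LRU->MRU): [P X Y]
  12. access J: MISS. Cache (LRU->MRU): [P X Y J]
  13. access Y: HIT. Cache (LRU->MRU): [P X J Y]
  14. access Y: HIT. Cache (LRU->MRU): [P X J Y]
  15. access M: MISS. Cache (LRU->MRU): [P X J Y M]
  16. access M: HIT. Cache (LRU->MRU): [P X J Y M]
  17. access Y: HIT. Cache (LRU->MRU): [P X J M Y]
  18. access V: MISS. Cache (LRU->MRU): [P X J M Y V]
  19. access V: HIT. Cache (LRU->MRU): [P X J M Y V]
  20. access M: HIT. Cache (LRU->MRU): [P X J Y V M]
  21. access Z: MISS, evict P. Cache (LRU->MRU): [X J Y V M Z]
  22. access M: HIT. Cache (LRU->MRU): [X J Y V Z M]
  23. access E: MISS, evict X. Cache (LRU->MRU): [J Y V Z M E]
  24. access E: HIT. Cache (LRU->MRU): [J Y V Z M E]
  25. access X: MISS, evict J. Cache (LRU->MRU): [Y V Z M E X]
  26. access Y: HIT. Cache (LRU->MRU): [V Z M E X Y]
  27. access Z: HIT. Cache (LRU->MRU): [V M E X Y Z]
  28. access P: MISS, evict V. Cache (LRU->MRU): [M E X Y Z P]
  29. access P: HIT. Cache (LRU->MRU): [M E X Y Z P]
  30. access Z: HIT. Cache (LRU->MRU): [M E X Y P Z]
  31. access B: MISS, evict M. Cache (LRU->MRU): [E X Y P Z B]
  32. access Y: HIT. Cache (LRU->MRU): [E X P Z B Y]
  33. access X: HIT. Cache (LRU->MRU): [E P Z B Y X]
  34. access Z: HIT. Cache (LRU->MRU): [E P B Y X Z]
  35. access Z: HIT. Cache (LRU->MRU): [E P B Y X Z]
Total: 24 hits, 11 misses, 5 evictions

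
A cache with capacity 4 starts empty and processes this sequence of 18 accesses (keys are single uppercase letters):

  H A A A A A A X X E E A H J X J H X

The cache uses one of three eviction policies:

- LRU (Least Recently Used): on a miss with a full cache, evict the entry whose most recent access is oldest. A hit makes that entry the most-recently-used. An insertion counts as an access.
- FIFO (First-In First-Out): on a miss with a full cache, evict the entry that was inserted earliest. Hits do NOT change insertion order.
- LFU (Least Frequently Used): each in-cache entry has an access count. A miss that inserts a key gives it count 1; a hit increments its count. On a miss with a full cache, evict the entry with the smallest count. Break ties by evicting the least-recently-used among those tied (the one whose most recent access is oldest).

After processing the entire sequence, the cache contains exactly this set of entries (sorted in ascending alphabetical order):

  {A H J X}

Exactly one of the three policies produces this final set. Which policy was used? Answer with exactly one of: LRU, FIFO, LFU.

Answer: LRU

Derivation:
Simulating under each policy and comparing final sets:
  LRU: final set = {A H J X} -> MATCHES target
  FIFO: final set = {E H J X} -> differs
  LFU: final set = {A E H X} -> differs
Only LRU produces the target set.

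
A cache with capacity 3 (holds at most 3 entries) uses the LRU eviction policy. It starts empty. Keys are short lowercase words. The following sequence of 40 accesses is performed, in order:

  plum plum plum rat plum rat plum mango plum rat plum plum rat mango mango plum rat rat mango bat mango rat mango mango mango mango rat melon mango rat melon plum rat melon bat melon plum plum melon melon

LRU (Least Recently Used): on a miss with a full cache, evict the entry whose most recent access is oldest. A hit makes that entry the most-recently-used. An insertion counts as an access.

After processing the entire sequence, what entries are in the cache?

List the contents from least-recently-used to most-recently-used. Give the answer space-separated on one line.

LRU simulation (capacity=3):
  1. access plum: MISS. Cache (LRU->MRU): [plum]
  2. access plum: HIT. Cache (LRU->MRU): [plum]
  3. access plum: HIT. Cache (LRU->MRU): [plum]
  4. access rat: MISS. Cache (LRU->MRU): [plum rat]
  5. access plum: HIT. Cache (LRU->MRU): [rat plum]
  6. access rat: HIT. Cache (LRU->MRU): [plum rat]
  7. access plum: HIT. Cache (LRU->MRU): [rat plum]
  8. access mango: MISS. Cache (LRU->MRU): [rat plum mango]
  9. access plum: HIT. Cache (LRU->MRU): [rat mango plum]
  10. access rat: HIT. Cache (LRU->MRU): [mango plum rat]
  11. access plum: HIT. Cache (LRU->MRU): [mango rat plum]
  12. access plum: HIT. Cache (LRU->MRU): [mango rat plum]
  13. access rat: HIT. Cache (LRU->MRU): [mango plum rat]
  14. access mango: HIT. Cache (LRU->MRU): [plum rat mango]
  15. access mango: HIT. Cache (LRU->MRU): [plum rat mango]
  16. access plum: HIT. Cache (LRU->MRU): [rat mango plum]
  17. access rat: HIT. Cache (LRU->MRU): [mango plum rat]
  18. access rat: HIT. Cache (LRU->MRU): [mango plum rat]
  19. access mango: HIT. Cache (LRU->MRU): [plum rat mango]
  20. access bat: MISS, evict plum. Cache (LRU->MRU): [rat mango bat]
  21. access mango: HIT. Cache (LRU->MRU): [rat bat mango]
  22. access rat: HIT. Cache (LRU->MRU): [bat mango rat]
  23. access mango: HIT. Cache (LRU->MRU): [bat rat mango]
  24. access mango: HIT. Cache (LRU->MRU): [bat rat mango]
  25. access mango: HIT. Cache (LRU->MRU): [bat rat mango]
  26. access mango: HIT. Cache (LRU->MRU): [bat rat mango]
  27. access rat: HIT. Cache (LRU->MRU): [bat mango rat]
  28. access melon: MISS, evict bat. Cache (LRU->MRU): [mango rat melon]
  29. access mango: HIT. Cache (LRU->MRU): [rat melon mango]
  30. access rat: HIT. Cache (LRU->MRU): [melon mango rat]
  31. access melon: HIT. Cache (LRU->MRU): [mango rat melon]
  32. access plum: MISS, evict mango. Cache (LRU->MRU): [rat melon plum]
  33. access rat: HIT. Cache (LRU->MRU): [melon plum rat]
  34. access melon: HIT. Cache (LRU->MRU): [plum rat melon]
  35. access bat: MISS, evict plum. Cache (LRU->MRU): [rat melon bat]
  36. access melon: HIT. Cache (LRU->MRU): [rat bat melon]
  37. access plum: MISS, evict rat. Cache (LRU->MRU): [bat melon plum]
  38. access plum: HIT. Cache (LRU->MRU): [bat melon plum]
  39. access melon: HIT. Cache (LRU->MRU): [bat plum melon]
  40. access melon: HIT. Cache (LRU->MRU): [bat plum melon]
Total: 32 hits, 8 misses, 5 evictions

Answer: bat plum melon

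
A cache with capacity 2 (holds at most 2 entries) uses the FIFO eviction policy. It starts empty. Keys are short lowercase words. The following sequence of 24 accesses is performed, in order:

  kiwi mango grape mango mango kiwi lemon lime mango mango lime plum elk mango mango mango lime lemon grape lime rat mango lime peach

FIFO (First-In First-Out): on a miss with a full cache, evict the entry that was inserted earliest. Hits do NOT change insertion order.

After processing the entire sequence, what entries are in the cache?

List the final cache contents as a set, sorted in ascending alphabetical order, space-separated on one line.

Answer: lime peach

Derivation:
FIFO simulation (capacity=2):
  1. access kiwi: MISS. Cache (old->new): [kiwi]
  2. access mango: MISS. Cache (old->new): [kiwi mango]
  3. access grape: MISS, evict kiwi. Cache (old->new): [mango grape]
  4. access mango: HIT. Cache (old->new): [mango grape]
  5. access mango: HIT. Cache (old->new): [mango grape]
  6. access kiwi: MISS, evict mango. Cache (old->new): [grape kiwi]
  7. access lemon: MISS, evict grape. Cache (old->new): [kiwi lemon]
  8. access lime: MISS, evict kiwi. Cache (old->new): [lemon lime]
  9. access mango: MISS, evict lemon. Cache (old->new): [lime mango]
  10. access mango: HIT. Cache (old->new): [lime mango]
  11. access lime: HIT. Cache (old->new): [lime mango]
  12. access plum: MISS, evict lime. Cache (old->new): [mango plum]
  13. access elk: MISS, evict mango. Cache (old->new): [plum elk]
  14. access mango: MISS, evict plum. Cache (old->new): [elk mango]
  15. access mango: HIT. Cache (old->new): [elk mango]
  16. access mango: HIT. Cache (old->new): [elk mango]
  17. access lime: MISS, evict elk. Cache (old->new): [mango lime]
  18. access lemon: MISS, evict mango. Cache (old->new): [lime lemon]
  19. access grape: MISS, evict lime. Cache (old->new): [lemon grape]
  20. access lime: MISS, evict lemon. Cache (old->new): [grape lime]
  21. access rat: MISS, evict grape. Cache (old->new): [lime rat]
  22. access mango: MISS, evict lime. Cache (old->new): [rat mango]
  23. access lime: MISS, evict rat. Cache (old->new): [mango lime]
  24. access peach: MISS, evict mango. Cache (old->new): [lime peach]
Total: 6 hits, 18 misses, 16 evictions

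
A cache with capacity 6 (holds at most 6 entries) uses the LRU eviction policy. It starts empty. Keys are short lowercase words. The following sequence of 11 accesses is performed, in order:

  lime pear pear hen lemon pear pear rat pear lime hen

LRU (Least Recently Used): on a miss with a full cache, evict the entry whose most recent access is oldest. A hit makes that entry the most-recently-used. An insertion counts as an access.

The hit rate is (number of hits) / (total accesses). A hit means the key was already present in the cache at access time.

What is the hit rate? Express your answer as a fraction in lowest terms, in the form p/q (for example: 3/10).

Answer: 6/11

Derivation:
LRU simulation (capacity=6):
  1. access lime: MISS. Cache (LRU->MRU): [lime]
  2. access pear: MISS. Cache (LRU->MRU): [lime pear]
  3. access pear: HIT. Cache (LRU->MRU): [lime pear]
  4. access hen: MISS. Cache (LRU->MRU): [lime pear hen]
  5. access lemon: MISS. Cache (LRU->MRU): [lime pear hen lemon]
  6. access pear: HIT. Cache (LRU->MRU): [lime hen lemon pear]
  7. access pear: HIT. Cache (LRU->MRU): [lime hen lemon pear]
  8. access rat: MISS. Cache (LRU->MRU): [lime hen lemon pear rat]
  9. access pear: HIT. Cache (LRU->MRU): [lime hen lemon rat pear]
  10. access lime: HIT. Cache (LRU->MRU): [hen lemon rat pear lime]
  11. access hen: HIT. Cache (LRU->MRU): [lemon rat pear lime hen]
Total: 6 hits, 5 misses, 0 evictions

Hit rate = 6/11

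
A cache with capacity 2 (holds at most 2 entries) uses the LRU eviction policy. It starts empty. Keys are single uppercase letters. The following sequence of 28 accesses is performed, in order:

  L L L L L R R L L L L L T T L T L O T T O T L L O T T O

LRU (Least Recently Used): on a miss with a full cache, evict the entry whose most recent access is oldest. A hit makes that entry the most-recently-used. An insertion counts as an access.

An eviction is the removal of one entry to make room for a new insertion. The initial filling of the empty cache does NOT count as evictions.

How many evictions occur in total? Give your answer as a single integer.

LRU simulation (capacity=2):
  1. access L: MISS. Cache (LRU->MRU): [L]
  2. access L: HIT. Cache (LRU->MRU): [L]
  3. access L: HIT. Cache (LRU->MRU): [L]
  4. access L: HIT. Cache (LRU->MRU): [L]
  5. access L: HIT. Cache (LRU->MRU): [L]
  6. access R: MISS. Cache (LRU->MRU): [L R]
  7. access R: HIT. Cache (LRU->MRU): [L R]
  8. access L: HIT. Cache (LRU->MRU): [R L]
  9. access L: HIT. Cache (LRU->MRU): [R L]
  10. access L: HIT. Cache (LRU->MRU): [R L]
  11. access L: HIT. Cache (LRU->MRU): [R L]
  12. access L: HIT. Cache (LRU->MRU): [R L]
  13. access T: MISS, evict R. Cache (LRU->MRU): [L T]
  14. access T: HIT. Cache (LRU->MRU): [L T]
  15. access L: HIT. Cache (LRU->MRU): [T L]
  16. access T: HIT. Cache (LRU->MRU): [L T]
  17. access L: HIT. Cache (LRU->MRU): [T L]
  18. access O: MISS, evict T. Cache (LRU->MRU): [L O]
  19. access T: MISS, evict L. Cache (LRU->MRU): [O T]
  20. access T: HIT. Cache (LRU->MRU): [O T]
  21. access O: HIT. Cache (LRU->MRU): [T O]
  22. access T: HIT. Cache (LRU->MRU): [O T]
  23. access L: MISS, evict O. Cache (LRU->MRU): [T L]
  24. access L: HIT. Cache (LRU->MRU): [T L]
  25. access O: MISS, evict T. Cache (LRU->MRU): [L O]
  26. access T: MISS, evict L. Cache (LRU->MRU): [O T]
  27. access T: HIT. Cache (LRU->MRU): [O T]
  28. access O: HIT. Cache (LRU->MRU): [T O]
Total: 20 hits, 8 misses, 6 evictions

Answer: 6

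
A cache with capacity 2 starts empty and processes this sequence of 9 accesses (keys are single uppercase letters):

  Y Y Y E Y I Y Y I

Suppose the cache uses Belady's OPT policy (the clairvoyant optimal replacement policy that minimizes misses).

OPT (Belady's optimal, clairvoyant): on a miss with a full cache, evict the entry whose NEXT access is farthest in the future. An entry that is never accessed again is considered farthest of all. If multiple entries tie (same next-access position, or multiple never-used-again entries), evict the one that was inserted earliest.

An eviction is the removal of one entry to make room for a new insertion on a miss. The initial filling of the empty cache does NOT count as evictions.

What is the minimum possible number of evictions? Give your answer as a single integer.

Answer: 1

Derivation:
OPT (Belady) simulation (capacity=2):
  1. access Y: MISS. Cache: [Y]
  2. access Y: HIT. Next use of Y: step 3. Cache: [Y]
  3. access Y: HIT. Next use of Y: step 5. Cache: [Y]
  4. access E: MISS. Cache: [Y E]
  5. access Y: HIT. Next use of Y: step 7. Cache: [Y E]
  6. access I: MISS, evict E (next use: never). Cache: [Y I]
  7. access Y: HIT. Next use of Y: step 8. Cache: [Y I]
  8. access Y: HIT. Next use of Y: never. Cache: [Y I]
  9. access I: HIT. Next use of I: never. Cache: [Y I]
Total: 6 hits, 3 misses, 1 evictions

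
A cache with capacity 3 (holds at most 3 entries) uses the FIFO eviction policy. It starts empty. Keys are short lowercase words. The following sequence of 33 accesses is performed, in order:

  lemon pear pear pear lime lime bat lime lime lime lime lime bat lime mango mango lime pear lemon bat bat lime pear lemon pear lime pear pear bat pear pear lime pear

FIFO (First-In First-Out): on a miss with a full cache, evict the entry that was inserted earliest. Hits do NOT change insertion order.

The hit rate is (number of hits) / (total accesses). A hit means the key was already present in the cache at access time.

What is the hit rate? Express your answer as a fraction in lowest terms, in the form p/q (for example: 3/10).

Answer: 19/33

Derivation:
FIFO simulation (capacity=3):
  1. access lemon: MISS. Cache (old->new): [lemon]
  2. access pear: MISS. Cache (old->new): [lemon pear]
  3. access pear: HIT. Cache (old->new): [lemon pear]
  4. access pear: HIT. Cache (old->new): [lemon pear]
  5. access lime: MISS. Cache (old->new): [lemon pear lime]
  6. access lime: HIT. Cache (old->new): [lemon pear lime]
  7. access bat: MISS, evict lemon. Cache (old->new): [pear lime bat]
  8. access lime: HIT. Cache (old->new): [pear lime bat]
  9. access lime: HIT. Cache (old->new): [pear lime bat]
  10. access lime: HIT. Cache (old->new): [pear lime bat]
  11. access lime: HIT. Cache (old->new): [pear lime bat]
  12. access lime: HIT. Cache (old->new): [pear lime bat]
  13. access bat: HIT. Cache (old->new): [pear lime bat]
  14. access lime: HIT. Cache (old->new): [pear lime bat]
  15. access mango: MISS, evict pear. Cache (old->new): [lime bat mango]
  16. access mango: HIT. Cache (old->new): [lime bat mango]
  17. access lime: HIT. Cache (old->new): [lime bat mango]
  18. access pear: MISS, evict lime. Cache (old->new): [bat mango pear]
  19. access lemon: MISS, evict bat. Cache (old->new): [mango pear lemon]
  20. access bat: MISS, evict mango. Cache (old->new): [pear lemon bat]
  21. access bat: HIT. Cache (old->new): [pear lemon bat]
  22. access lime: MISS, evict pear. Cache (old->new): [lemon bat lime]
  23. access pear: MISS, evict lemon. Cache (old->new): [bat lime pear]
  24. access lemon: MISS, evict bat. Cache (old->new): [lime pear lemon]
  25. access pear: HIT. Cache (old->new): [lime pear lemon]
  26. access lime: HIT. Cache (old->new): [lime pear lemon]
  27. access pear: HIT. Cache (old->new): [lime pear lemon]
  28. access pear: HIT. Cache (old->new): [lime pear lemon]
  29. access bat: MISS, evict lime. Cache (old->new): [pear lemon bat]
  30. access pear: HIT. Cache (old->new): [pear lemon bat]
  31. access pear: HIT. Cache (old->new): [pear lemon bat]
  32. access lime: MISS, evict pear. Cache (old->new): [lemon bat lime]
  33. access pear: MISS, evict lemon. Cache (old->new): [bat lime pear]
Total: 19 hits, 14 misses, 11 evictions

Hit rate = 19/33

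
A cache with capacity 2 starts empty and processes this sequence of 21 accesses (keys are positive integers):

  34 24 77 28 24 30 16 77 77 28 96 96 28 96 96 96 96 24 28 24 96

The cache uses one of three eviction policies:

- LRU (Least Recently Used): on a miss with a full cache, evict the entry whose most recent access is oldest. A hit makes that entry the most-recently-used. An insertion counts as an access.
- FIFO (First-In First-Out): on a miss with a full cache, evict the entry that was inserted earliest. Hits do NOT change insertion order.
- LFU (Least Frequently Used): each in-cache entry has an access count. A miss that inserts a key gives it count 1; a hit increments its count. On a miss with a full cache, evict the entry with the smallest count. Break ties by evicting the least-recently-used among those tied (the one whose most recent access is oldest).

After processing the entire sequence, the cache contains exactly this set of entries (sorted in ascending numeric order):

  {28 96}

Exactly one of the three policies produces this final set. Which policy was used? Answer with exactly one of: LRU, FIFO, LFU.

Simulating under each policy and comparing final sets:
  LRU: final set = {24 96} -> differs
  FIFO: final set = {28 96} -> MATCHES target
  LFU: final set = {24 96} -> differs
Only FIFO produces the target set.

Answer: FIFO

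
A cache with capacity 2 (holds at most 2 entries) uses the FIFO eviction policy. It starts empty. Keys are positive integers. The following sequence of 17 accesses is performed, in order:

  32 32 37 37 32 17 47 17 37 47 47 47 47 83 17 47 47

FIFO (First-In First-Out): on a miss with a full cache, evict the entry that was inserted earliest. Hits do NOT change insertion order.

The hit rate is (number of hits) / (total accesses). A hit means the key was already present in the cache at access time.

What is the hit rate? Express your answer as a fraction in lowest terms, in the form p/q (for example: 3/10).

Answer: 9/17

Derivation:
FIFO simulation (capacity=2):
  1. access 32: MISS. Cache (old->new): [32]
  2. access 32: HIT. Cache (old->new): [32]
  3. access 37: MISS. Cache (old->new): [32 37]
  4. access 37: HIT. Cache (old->new): [32 37]
  5. access 32: HIT. Cache (old->new): [32 37]
  6. access 17: MISS, evict 32. Cache (old->new): [37 17]
  7. access 47: MISS, evict 37. Cache (old->new): [17 47]
  8. access 17: HIT. Cache (old->new): [17 47]
  9. access 37: MISS, evict 17. Cache (old->new): [47 37]
  10. access 47: HIT. Cache (old->new): [47 37]
  11. access 47: HIT. Cache (old->new): [47 37]
  12. access 47: HIT. Cache (old->new): [47 37]
  13. access 47: HIT. Cache (old->new): [47 37]
  14. access 83: MISS, evict 47. Cache (old->new): [37 83]
  15. access 17: MISS, evict 37. Cache (old->new): [83 17]
  16. access 47: MISS, evict 83. Cache (old->new): [17 47]
  17. access 47: HIT. Cache (old->new): [17 47]
Total: 9 hits, 8 misses, 6 evictions

Hit rate = 9/17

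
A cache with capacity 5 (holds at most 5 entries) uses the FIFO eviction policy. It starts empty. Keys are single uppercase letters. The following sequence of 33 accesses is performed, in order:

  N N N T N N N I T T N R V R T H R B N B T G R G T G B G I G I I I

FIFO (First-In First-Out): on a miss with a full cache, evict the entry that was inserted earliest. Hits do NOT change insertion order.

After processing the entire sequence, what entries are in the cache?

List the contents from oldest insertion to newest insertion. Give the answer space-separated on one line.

FIFO simulation (capacity=5):
  1. access N: MISS. Cache (old->new): [N]
  2. access N: HIT. Cache (old->new): [N]
  3. access N: HIT. Cache (old->new): [N]
  4. access T: MISS. Cache (old->new): [N T]
  5. access N: HIT. Cache (old->new): [N T]
  6. access N: HIT. Cache (old->new): [N T]
  7. access N: HIT. Cache (old->new): [N T]
  8. access I: MISS. Cache (old->new): [N T I]
  9. access T: HIT. Cache (old->new): [N T I]
  10. access T: HIT. Cache (old->new): [N T I]
  11. access N: HIT. Cache (old->new): [N T I]
  12. access R: MISS. Cache (old->new): [N T I R]
  13. access V: MISS. Cache (old->new): [N T I R V]
  14. access R: HIT. Cache (old->new): [N T I R V]
  15. access T: HIT. Cache (old->new): [N T I R V]
  16. access H: MISS, evict N. Cache (old->new): [T I R V H]
  17. access R: HIT. Cache (old->new): [T I R V H]
  18. access B: MISS, evict T. Cache (old->new): [I R V H B]
  19. access N: MISS, evict I. Cache (old->new): [R V H B N]
  20. access B: HIT. Cache (old->new): [R V H B N]
  21. access T: MISS, evict R. Cache (old->new): [V H B N T]
  22. access G: MISS, evict V. Cache (old->new): [H B N T G]
  23. access R: MISS, evict H. Cache (old->new): [B N T G R]
  24. access G: HIT. Cache (old->new): [B N T G R]
  25. access T: HIT. Cache (old->new): [B N T G R]
  26. access G: HIT. Cache (old->new): [B N T G R]
  27. access B: HIT. Cache (old->new): [B N T G R]
  28. access G: HIT. Cache (old->new): [B N T G R]
  29. access I: MISS, evict B. Cache (old->new): [N T G R I]
  30. access G: HIT. Cache (old->new): [N T G R I]
  31. access I: HIT. Cache (old->new): [N T G R I]
  32. access I: HIT. Cache (old->new): [N T G R I]
  33. access I: HIT. Cache (old->new): [N T G R I]
Total: 21 hits, 12 misses, 7 evictions

Answer: N T G R I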